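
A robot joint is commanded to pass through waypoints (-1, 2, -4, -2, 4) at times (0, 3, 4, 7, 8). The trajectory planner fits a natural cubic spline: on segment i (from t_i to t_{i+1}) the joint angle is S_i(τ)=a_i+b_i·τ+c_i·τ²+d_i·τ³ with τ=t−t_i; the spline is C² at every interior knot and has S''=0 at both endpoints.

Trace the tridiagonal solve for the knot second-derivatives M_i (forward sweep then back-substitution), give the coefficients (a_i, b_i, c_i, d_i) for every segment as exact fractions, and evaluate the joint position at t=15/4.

  seg 0: a=-1 b=1699/432 c=0 d=-1267/3888
  seg 1: a=2 b=-1051/216 c=-1267/432 d=259/144
  seg 2: a=-4 b=-2305/432 c=133/54 d=-599/3888
  seg 3: a=-2 b=1141/216 c=155/144 d=-155/432
S(15/4) = -23411/9216

Δ: Δ0=1, Δ1=-6, Δ2=2/3, Δ3=6
row 1: diag=8, rhs=-42; c'=1/8, d'=-21/4
row 2: denom=8−1·1/8=63/8; d'=(40−1·-21/4)/(63/8)=362/63
row 3: denom=8−3·8/21=48/7; d'=(32−3·362/63)/(48/7)=155/72
back: M3=155/72
back: M2=362/63−8/21·155/72=133/27
back: M1=-21/4−1/8·133/27=-1267/216
M: M0=0, M1=-1267/216, M2=133/27, M3=155/72, M4=0
seg 0: a=-1, c=M0/2=0, d=(M1−M0)/(6·3)=-1267/3888, b=Δ0−h0·(2M0+M1)/6=1699/432
seg 1: a=2, c=M1/2=-1267/432, d=(M2−M1)/(6·1)=259/144, b=Δ1−h1·(2M1+M2)/6=-1051/216
seg 2: a=-4, c=M2/2=133/54, d=(M3−M2)/(6·3)=-599/3888, b=Δ2−h2·(2M2+M3)/6=-2305/432
seg 3: a=-2, c=M3/2=155/144, d=(M4−M3)/(6·1)=-155/432, b=Δ3−h3·(2M3+M4)/6=1141/216
t_q=15/4 → seg 1, τ=3/4; S=2+-1051/216·τ+-1267/432·τ²+259/144·τ³=-23411/9216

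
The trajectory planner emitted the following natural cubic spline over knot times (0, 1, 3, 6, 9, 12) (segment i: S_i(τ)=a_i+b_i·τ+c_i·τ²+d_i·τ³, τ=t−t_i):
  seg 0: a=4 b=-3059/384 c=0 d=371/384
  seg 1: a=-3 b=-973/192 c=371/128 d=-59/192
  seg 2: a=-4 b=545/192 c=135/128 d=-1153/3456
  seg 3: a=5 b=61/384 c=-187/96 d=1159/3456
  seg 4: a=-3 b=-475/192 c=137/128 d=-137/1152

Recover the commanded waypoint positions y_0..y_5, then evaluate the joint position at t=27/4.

y_0 = S_0(0) = a_0 = 4
y_1 = S_1(0) = a_1 = -3
y_2 = S_2(0) = a_2 = -4
y_3 = S_3(0) = a_3 = 5
y_4 = S_4(0) = a_4 = -3
y_5 = S_4(3) = -4
t_q=27/4 is in segment 3 (τ=3/4); S_3(τ)=34119/8192

y_0=4 y_1=-3 y_2=-4 y_3=5 y_4=-3 y_5=-4
S(27/4) = 34119/8192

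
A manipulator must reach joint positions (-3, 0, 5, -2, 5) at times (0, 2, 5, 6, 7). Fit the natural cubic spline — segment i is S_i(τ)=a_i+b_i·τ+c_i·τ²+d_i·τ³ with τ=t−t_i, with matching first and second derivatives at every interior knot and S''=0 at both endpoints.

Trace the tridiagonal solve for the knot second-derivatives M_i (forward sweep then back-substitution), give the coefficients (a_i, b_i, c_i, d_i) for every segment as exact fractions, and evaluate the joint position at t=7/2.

Δ: Δ0=3/2, Δ1=5/3, Δ2=-7, Δ3=7
row 1: diag=10, rhs=1; c'=3/10, d'=1/10
row 2: denom=8−3·3/10=71/10; d'=(-52−3·1/10)/(71/10)=-523/71
row 3: denom=4−1·10/71=274/71; d'=(84−1·-523/71)/(274/71)=6487/274
back: M3=6487/274
back: M2=-523/71−10/71·6487/274=-1466/137
back: M1=1/10−3/10·-1466/137=907/274
M: M0=0, M1=907/274, M2=-1466/137, M3=6487/274, M4=0
seg 0: a=-3, c=M0/2=0, d=(M1−M0)/(6·2)=907/3288, b=Δ0−h0·(2M0+M1)/6=163/411
seg 1: a=0, c=M1/2=907/548, d=(M2−M1)/(6·3)=-3839/4932, b=Δ1−h1·(2M1+M2)/6=3047/822
seg 2: a=5, c=M2/2=-733/137, d=(M3−M2)/(6·1)=9419/1644, b=Δ2−h2·(2M2+M3)/6=-12131/1644
seg 3: a=-2, c=M3/2=6487/548, d=(M4−M3)/(6·1)=-6487/1644, b=Δ3−h3·(2M3+M4)/6=-733/822
t_q=7/2 → seg 1, τ=3/2; S=0+3047/822·τ+907/548·τ²+-3839/4932·τ³=29185/4384

  seg 0: a=-3 b=163/411 c=0 d=907/3288
  seg 1: a=0 b=3047/822 c=907/548 d=-3839/4932
  seg 2: a=5 b=-12131/1644 c=-733/137 d=9419/1644
  seg 3: a=-2 b=-733/822 c=6487/548 d=-6487/1644
S(7/2) = 29185/4384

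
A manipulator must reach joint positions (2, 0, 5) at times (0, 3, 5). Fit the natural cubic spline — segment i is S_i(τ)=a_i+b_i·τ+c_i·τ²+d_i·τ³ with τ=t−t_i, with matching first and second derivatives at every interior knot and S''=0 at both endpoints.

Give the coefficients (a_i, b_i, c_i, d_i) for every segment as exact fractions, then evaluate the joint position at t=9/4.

Δ: Δ0=-2/3, Δ1=5/2
row 1: diag=10, rhs=19; c'=1/5, d'=19/10
back: M1=19/10
M: M0=0, M1=19/10, M2=0
seg 0: a=2, c=M0/2=0, d=(M1−M0)/(6·3)=19/180, b=Δ0−h0·(2M0+M1)/6=-97/60
seg 1: a=0, c=M1/2=19/20, d=(M2−M1)/(6·2)=-19/120, b=Δ1−h1·(2M1+M2)/6=37/30
t_q=9/4 → seg 0, τ=9/4; S=2+-97/60·τ+0·τ²+19/180·τ³=-557/1280

  seg 0: a=2 b=-97/60 c=0 d=19/180
  seg 1: a=0 b=37/30 c=19/20 d=-19/120
S(9/4) = -557/1280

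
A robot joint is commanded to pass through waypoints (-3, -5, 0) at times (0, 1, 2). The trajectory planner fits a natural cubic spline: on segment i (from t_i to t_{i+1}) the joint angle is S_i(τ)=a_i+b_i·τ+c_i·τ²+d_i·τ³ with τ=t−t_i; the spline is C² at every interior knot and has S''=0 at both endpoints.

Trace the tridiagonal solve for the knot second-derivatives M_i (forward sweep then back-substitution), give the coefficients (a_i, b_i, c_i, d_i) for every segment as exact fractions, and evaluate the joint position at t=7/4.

Δ: Δ0=-2, Δ1=5
row 1: diag=4, rhs=42; c'=1/4, d'=21/2
back: M1=21/2
M: M0=0, M1=21/2, M2=0
seg 0: a=-3, c=M0/2=0, d=(M1−M0)/(6·1)=7/4, b=Δ0−h0·(2M0+M1)/6=-15/4
seg 1: a=-5, c=M1/2=21/4, d=(M2−M1)/(6·1)=-7/4, b=Δ1−h1·(2M1+M2)/6=3/2
t_q=7/4 → seg 1, τ=3/4; S=-5+3/2·τ+21/4·τ²+-7/4·τ³=-425/256

  seg 0: a=-3 b=-15/4 c=0 d=7/4
  seg 1: a=-5 b=3/2 c=21/4 d=-7/4
S(7/4) = -425/256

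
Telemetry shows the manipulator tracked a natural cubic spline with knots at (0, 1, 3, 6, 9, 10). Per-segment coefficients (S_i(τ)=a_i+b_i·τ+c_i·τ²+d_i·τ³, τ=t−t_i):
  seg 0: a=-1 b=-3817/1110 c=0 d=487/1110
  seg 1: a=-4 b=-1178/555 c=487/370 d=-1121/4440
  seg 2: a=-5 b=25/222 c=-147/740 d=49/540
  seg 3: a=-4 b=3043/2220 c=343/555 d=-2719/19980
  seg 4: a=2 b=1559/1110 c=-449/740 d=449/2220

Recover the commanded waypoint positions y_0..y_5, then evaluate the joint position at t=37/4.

y_0 = S_0(0) = a_0 = -1
y_1 = S_1(0) = a_1 = -4
y_2 = S_2(0) = a_2 = -5
y_3 = S_3(0) = a_3 = -4
y_4 = S_4(0) = a_4 = 2
y_5 = S_4(1) = 3
t_q=37/4 is in segment 4 (τ=1/4); S_4(τ)=109703/47360

y_0=-1 y_1=-4 y_2=-5 y_3=-4 y_4=2 y_5=3
S(37/4) = 109703/47360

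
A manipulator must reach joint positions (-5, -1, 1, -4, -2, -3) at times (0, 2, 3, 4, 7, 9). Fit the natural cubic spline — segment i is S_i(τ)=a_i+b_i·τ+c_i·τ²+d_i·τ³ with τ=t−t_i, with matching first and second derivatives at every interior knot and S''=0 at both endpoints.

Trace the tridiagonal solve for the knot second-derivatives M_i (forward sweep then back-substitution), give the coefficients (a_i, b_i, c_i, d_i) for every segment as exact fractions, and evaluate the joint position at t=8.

  seg 0: a=-5 b=6095/4719 c=0 d=3343/18876
  seg 1: a=-1 b=16124/4719 c=3343/3146 d=-23401/9438
  seg 2: a=1 b=-1627/858 c=-10029/1573 d=30881/9438
  seg 3: a=-4 b=-22801/4719 c=10823/3146 d=-389/726
  seg 4: a=-2 b=12673/9438 c=-2174/1573 d=1087/4719
S(8) = -5691/3146

Δ: Δ0=2, Δ1=2, Δ2=-5, Δ3=2/3, Δ4=-1/2
row 1: diag=6, rhs=0; c'=1/6, d'=0
row 2: denom=4−1·1/6=23/6; d'=(-42−1·0)/(23/6)=-252/23
row 3: denom=8−1·6/23=178/23; d'=(34−1·-252/23)/(178/23)=517/89
row 4: denom=10−3·69/178=1573/178; d'=(-7−3·517/89)/(1573/178)=-4348/1573
back: M4=-4348/1573
back: M3=517/89−69/178·-4348/1573=10823/1573
back: M2=-252/23−6/23·10823/1573=-20058/1573
back: M1=0−1/6·-20058/1573=3343/1573
M: M0=0, M1=3343/1573, M2=-20058/1573, M3=10823/1573, M4=-4348/1573, M5=0
seg 0: a=-5, c=M0/2=0, d=(M1−M0)/(6·2)=3343/18876, b=Δ0−h0·(2M0+M1)/6=6095/4719
seg 1: a=-1, c=M1/2=3343/3146, d=(M2−M1)/(6·1)=-23401/9438, b=Δ1−h1·(2M1+M2)/6=16124/4719
seg 2: a=1, c=M2/2=-10029/1573, d=(M3−M2)/(6·1)=30881/9438, b=Δ2−h2·(2M2+M3)/6=-1627/858
seg 3: a=-4, c=M3/2=10823/3146, d=(M4−M3)/(6·3)=-389/726, b=Δ3−h3·(2M3+M4)/6=-22801/4719
seg 4: a=-2, c=M4/2=-2174/1573, d=(M5−M4)/(6·2)=1087/4719, b=Δ4−h4·(2M4+M5)/6=12673/9438
t_q=8 → seg 4, τ=1; S=-2+12673/9438·τ+-2174/1573·τ²+1087/4719·τ³=-5691/3146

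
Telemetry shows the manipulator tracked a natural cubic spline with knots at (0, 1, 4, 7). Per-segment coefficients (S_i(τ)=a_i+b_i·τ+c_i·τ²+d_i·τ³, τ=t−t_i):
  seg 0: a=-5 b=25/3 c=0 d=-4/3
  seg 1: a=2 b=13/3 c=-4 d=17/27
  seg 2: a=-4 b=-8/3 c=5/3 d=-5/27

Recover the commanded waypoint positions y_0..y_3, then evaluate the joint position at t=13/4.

y_0=-5 y_1=2 y_2=-4 y_3=-2
S(13/4) = -85/64

y_0 = S_0(0) = a_0 = -5
y_1 = S_1(0) = a_1 = 2
y_2 = S_2(0) = a_2 = -4
y_3 = S_2(3) = -2
t_q=13/4 is in segment 1 (τ=9/4); S_1(τ)=-85/64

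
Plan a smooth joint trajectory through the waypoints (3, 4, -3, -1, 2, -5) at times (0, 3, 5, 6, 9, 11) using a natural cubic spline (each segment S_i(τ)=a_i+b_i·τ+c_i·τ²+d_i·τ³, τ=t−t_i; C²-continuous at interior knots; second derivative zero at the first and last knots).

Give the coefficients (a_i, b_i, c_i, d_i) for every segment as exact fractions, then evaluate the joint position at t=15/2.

Δ: Δ0=1/3, Δ1=-7/2, Δ2=2, Δ3=1, Δ4=-7/2
row 1: diag=10, rhs=-23; c'=1/5, d'=-23/10
row 2: denom=6−2·1/5=28/5; d'=(33−2·-23/10)/(28/5)=47/7
row 3: denom=8−1·5/28=219/28; d'=(-6−1·47/7)/(219/28)=-356/219
row 4: denom=10−3·28/73=646/73; d'=(-27−3·-356/219)/(646/73)=-5/2
back: M4=-5/2
back: M3=-356/219−28/73·-5/2=-2/3
back: M2=47/7−5/28·-2/3=41/6
back: M1=-23/10−1/5·41/6=-11/3
M: M0=0, M1=-11/3, M2=41/6, M3=-2/3, M4=-5/2, M5=0
seg 0: a=3, c=M0/2=0, d=(M1−M0)/(6·3)=-11/54, b=Δ0−h0·(2M0+M1)/6=13/6
seg 1: a=4, c=M1/2=-11/6, d=(M2−M1)/(6·2)=7/8, b=Δ1−h1·(2M1+M2)/6=-10/3
seg 2: a=-3, c=M2/2=41/12, d=(M3−M2)/(6·1)=-5/4, b=Δ2−h2·(2M2+M3)/6=-1/6
seg 3: a=-1, c=M3/2=-1/3, d=(M4−M3)/(6·3)=-11/108, b=Δ3−h3·(2M3+M4)/6=35/12
seg 4: a=2, c=M4/2=-5/4, d=(M5−M4)/(6·2)=5/24, b=Δ4−h4·(2M4+M5)/6=-11/6
t_q=15/2 → seg 3, τ=3/2; S=-1+35/12·τ+-1/3·τ²+-11/108·τ³=73/32

  seg 0: a=3 b=13/6 c=0 d=-11/54
  seg 1: a=4 b=-10/3 c=-11/6 d=7/8
  seg 2: a=-3 b=-1/6 c=41/12 d=-5/4
  seg 3: a=-1 b=35/12 c=-1/3 d=-11/108
  seg 4: a=2 b=-11/6 c=-5/4 d=5/24
S(15/2) = 73/32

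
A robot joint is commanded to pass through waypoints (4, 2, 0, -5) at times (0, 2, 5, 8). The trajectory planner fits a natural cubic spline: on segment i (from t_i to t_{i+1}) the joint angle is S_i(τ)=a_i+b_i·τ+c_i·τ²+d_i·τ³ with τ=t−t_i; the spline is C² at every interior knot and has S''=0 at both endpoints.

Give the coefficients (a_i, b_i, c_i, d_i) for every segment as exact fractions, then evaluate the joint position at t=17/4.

  seg 0: a=4 b=-125/111 c=0 d=7/222
  seg 1: a=2 b=-83/111 c=7/37 d=-2/37
  seg 2: a=0 b=-119/111 c=-11/37 d=11/333
S(17/4) = 781/1184

Δ: Δ0=-1, Δ1=-2/3, Δ2=-5/3
row 1: diag=10, rhs=2; c'=3/10, d'=1/5
row 2: denom=12−3·3/10=111/10; d'=(-6−3·1/5)/(111/10)=-22/37
back: M2=-22/37
back: M1=1/5−3/10·-22/37=14/37
M: M0=0, M1=14/37, M2=-22/37, M3=0
seg 0: a=4, c=M0/2=0, d=(M1−M0)/(6·2)=7/222, b=Δ0−h0·(2M0+M1)/6=-125/111
seg 1: a=2, c=M1/2=7/37, d=(M2−M1)/(6·3)=-2/37, b=Δ1−h1·(2M1+M2)/6=-83/111
seg 2: a=0, c=M2/2=-11/37, d=(M3−M2)/(6·3)=11/333, b=Δ2−h2·(2M2+M3)/6=-119/111
t_q=17/4 → seg 1, τ=9/4; S=2+-83/111·τ+7/37·τ²+-2/37·τ³=781/1184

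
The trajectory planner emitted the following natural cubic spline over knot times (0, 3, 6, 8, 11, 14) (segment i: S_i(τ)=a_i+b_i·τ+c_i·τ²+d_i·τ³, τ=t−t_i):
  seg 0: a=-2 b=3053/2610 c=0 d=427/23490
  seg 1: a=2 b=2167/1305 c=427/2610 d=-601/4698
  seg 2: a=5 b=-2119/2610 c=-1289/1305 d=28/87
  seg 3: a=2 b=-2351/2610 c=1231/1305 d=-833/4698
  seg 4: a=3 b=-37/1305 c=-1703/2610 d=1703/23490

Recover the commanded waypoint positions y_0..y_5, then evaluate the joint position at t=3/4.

y_0 = S_0(0) = a_0 = -2
y_1 = S_1(0) = a_1 = 2
y_2 = S_2(0) = a_2 = 5
y_3 = S_3(0) = a_3 = 2
y_4 = S_4(0) = a_4 = 3
y_5 = S_4(3) = -1
t_q=3/4 is in segment 0 (τ=3/4); S_0(τ)=-4139/3712

y_0=-2 y_1=2 y_2=5 y_3=2 y_4=3 y_5=-1
S(3/4) = -4139/3712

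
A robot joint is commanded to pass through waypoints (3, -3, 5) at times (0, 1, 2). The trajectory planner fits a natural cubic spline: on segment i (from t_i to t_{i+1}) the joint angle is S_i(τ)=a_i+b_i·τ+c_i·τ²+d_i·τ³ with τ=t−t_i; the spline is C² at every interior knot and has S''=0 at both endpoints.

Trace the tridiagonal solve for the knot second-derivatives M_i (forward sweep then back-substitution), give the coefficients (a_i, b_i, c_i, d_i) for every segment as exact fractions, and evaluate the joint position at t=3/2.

Δ: Δ0=-6, Δ1=8
row 1: diag=4, rhs=84; c'=1/4, d'=21
back: M1=21
M: M0=0, M1=21, M2=0
seg 0: a=3, c=M0/2=0, d=(M1−M0)/(6·1)=7/2, b=Δ0−h0·(2M0+M1)/6=-19/2
seg 1: a=-3, c=M1/2=21/2, d=(M2−M1)/(6·1)=-7/2, b=Δ1−h1·(2M1+M2)/6=1
t_q=3/2 → seg 1, τ=1/2; S=-3+1·τ+21/2·τ²+-7/2·τ³=-5/16

  seg 0: a=3 b=-19/2 c=0 d=7/2
  seg 1: a=-3 b=1 c=21/2 d=-7/2
S(3/2) = -5/16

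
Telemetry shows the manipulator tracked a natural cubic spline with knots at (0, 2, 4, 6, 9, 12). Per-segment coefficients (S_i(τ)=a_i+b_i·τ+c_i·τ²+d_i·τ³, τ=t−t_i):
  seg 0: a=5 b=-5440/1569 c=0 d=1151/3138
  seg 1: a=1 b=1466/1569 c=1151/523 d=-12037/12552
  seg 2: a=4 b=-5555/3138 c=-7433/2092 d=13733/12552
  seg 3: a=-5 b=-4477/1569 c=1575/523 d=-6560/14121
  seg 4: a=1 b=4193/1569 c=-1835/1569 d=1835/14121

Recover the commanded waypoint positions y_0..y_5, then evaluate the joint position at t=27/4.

y_0 = S_0(0) = a_0 = 5
y_1 = S_1(0) = a_1 = 1
y_2 = S_2(0) = a_2 = 4
y_3 = S_3(0) = a_3 = -5
y_4 = S_4(0) = a_4 = 1
y_5 = S_4(3) = 2
t_q=27/4 is in segment 3 (τ=3/4); S_3(τ)=-47213/8368

y_0=5 y_1=1 y_2=4 y_3=-5 y_4=1 y_5=2
S(27/4) = -47213/8368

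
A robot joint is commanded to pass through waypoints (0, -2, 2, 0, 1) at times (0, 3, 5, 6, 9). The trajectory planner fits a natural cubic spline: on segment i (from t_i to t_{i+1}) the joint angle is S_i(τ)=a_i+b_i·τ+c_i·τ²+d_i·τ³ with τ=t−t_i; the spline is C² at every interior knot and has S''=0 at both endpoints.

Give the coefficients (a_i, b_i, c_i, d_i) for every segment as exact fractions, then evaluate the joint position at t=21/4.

Δ: Δ0=-2/3, Δ1=2, Δ2=-2, Δ3=1/3
row 1: diag=10, rhs=16; c'=1/5, d'=8/5
row 2: denom=6−2·1/5=28/5; d'=(-24−2·8/5)/(28/5)=-34/7
row 3: denom=8−1·5/28=219/28; d'=(14−1·-34/7)/(219/28)=176/73
back: M3=176/73
back: M2=-34/7−5/28·176/73=-386/73
back: M1=8/5−1/5·-386/73=194/73
M: M0=0, M1=194/73, M2=-386/73, M3=176/73, M4=0
seg 0: a=0, c=M0/2=0, d=(M1−M0)/(6·3)=97/657, b=Δ0−h0·(2M0+M1)/6=-437/219
seg 1: a=-2, c=M1/2=97/73, d=(M2−M1)/(6·2)=-145/219, b=Δ1−h1·(2M1+M2)/6=436/219
seg 2: a=2, c=M2/2=-193/73, d=(M3−M2)/(6·1)=281/219, b=Δ2−h2·(2M2+M3)/6=-140/219
seg 3: a=0, c=M3/2=88/73, d=(M4−M3)/(6·3)=-88/657, b=Δ3−h3·(2M3+M4)/6=-455/219
t_q=21/4 → seg 2, τ=1/4; S=2+-140/219·τ+-193/73·τ²+281/219·τ³=7919/4672

  seg 0: a=0 b=-437/219 c=0 d=97/657
  seg 1: a=-2 b=436/219 c=97/73 d=-145/219
  seg 2: a=2 b=-140/219 c=-193/73 d=281/219
  seg 3: a=0 b=-455/219 c=88/73 d=-88/657
S(21/4) = 7919/4672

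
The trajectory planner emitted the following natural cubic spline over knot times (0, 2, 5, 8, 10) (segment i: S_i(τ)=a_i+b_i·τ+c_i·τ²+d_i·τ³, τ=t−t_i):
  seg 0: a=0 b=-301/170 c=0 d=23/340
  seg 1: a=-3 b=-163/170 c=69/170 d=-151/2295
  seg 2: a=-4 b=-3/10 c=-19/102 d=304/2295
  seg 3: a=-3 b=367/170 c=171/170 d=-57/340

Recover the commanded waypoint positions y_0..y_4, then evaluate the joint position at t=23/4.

y_0 = S_0(0) = a_0 = 0
y_1 = S_1(0) = a_1 = -3
y_2 = S_2(0) = a_2 = -4
y_3 = S_3(0) = a_3 = -3
y_4 = S_3(2) = 4
t_q=23/4 is in segment 2 (τ=3/4); S_2(τ)=-2325/544

y_0=0 y_1=-3 y_2=-4 y_3=-3 y_4=4
S(23/4) = -2325/544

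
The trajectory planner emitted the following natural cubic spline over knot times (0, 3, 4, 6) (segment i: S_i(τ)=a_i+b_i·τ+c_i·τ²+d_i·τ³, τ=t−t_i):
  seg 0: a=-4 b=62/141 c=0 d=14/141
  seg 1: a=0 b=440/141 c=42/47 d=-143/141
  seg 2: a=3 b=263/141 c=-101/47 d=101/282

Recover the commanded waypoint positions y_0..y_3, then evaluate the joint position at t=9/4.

y_0 = S_0(0) = a_0 = -4
y_1 = S_1(0) = a_1 = 0
y_2 = S_2(0) = a_2 = 3
y_3 = S_2(2) = 1
t_q=9/4 is in segment 0 (τ=9/4); S_0(τ)=-2827/1504

y_0=-4 y_1=0 y_2=3 y_3=1
S(9/4) = -2827/1504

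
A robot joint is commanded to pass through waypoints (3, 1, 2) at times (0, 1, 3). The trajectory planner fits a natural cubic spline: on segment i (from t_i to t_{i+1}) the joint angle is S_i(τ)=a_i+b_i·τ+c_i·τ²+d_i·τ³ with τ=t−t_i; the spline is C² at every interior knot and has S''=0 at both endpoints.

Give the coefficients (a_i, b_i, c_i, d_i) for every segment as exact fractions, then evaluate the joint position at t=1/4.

  seg 0: a=3 b=-29/12 c=0 d=5/12
  seg 1: a=1 b=-7/6 c=5/4 d=-5/24
S(1/4) = 615/256

Δ: Δ0=-2, Δ1=1/2
row 1: diag=6, rhs=15; c'=1/3, d'=5/2
back: M1=5/2
M: M0=0, M1=5/2, M2=0
seg 0: a=3, c=M0/2=0, d=(M1−M0)/(6·1)=5/12, b=Δ0−h0·(2M0+M1)/6=-29/12
seg 1: a=1, c=M1/2=5/4, d=(M2−M1)/(6·2)=-5/24, b=Δ1−h1·(2M1+M2)/6=-7/6
t_q=1/4 → seg 0, τ=1/4; S=3+-29/12·τ+0·τ²+5/12·τ³=615/256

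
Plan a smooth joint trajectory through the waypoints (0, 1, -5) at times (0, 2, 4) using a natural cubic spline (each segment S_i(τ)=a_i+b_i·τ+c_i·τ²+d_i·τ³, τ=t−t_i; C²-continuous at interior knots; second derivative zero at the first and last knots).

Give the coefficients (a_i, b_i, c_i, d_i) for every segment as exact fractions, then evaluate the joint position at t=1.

Δ: Δ0=1/2, Δ1=-3
row 1: diag=8, rhs=-21; c'=1/4, d'=-21/8
back: M1=-21/8
M: M0=0, M1=-21/8, M2=0
seg 0: a=0, c=M0/2=0, d=(M1−M0)/(6·2)=-7/32, b=Δ0−h0·(2M0+M1)/6=11/8
seg 1: a=1, c=M1/2=-21/16, d=(M2−M1)/(6·2)=7/32, b=Δ1−h1·(2M1+M2)/6=-5/4
t_q=1 → seg 0, τ=1; S=0+11/8·τ+0·τ²+-7/32·τ³=37/32

  seg 0: a=0 b=11/8 c=0 d=-7/32
  seg 1: a=1 b=-5/4 c=-21/16 d=7/32
S(1) = 37/32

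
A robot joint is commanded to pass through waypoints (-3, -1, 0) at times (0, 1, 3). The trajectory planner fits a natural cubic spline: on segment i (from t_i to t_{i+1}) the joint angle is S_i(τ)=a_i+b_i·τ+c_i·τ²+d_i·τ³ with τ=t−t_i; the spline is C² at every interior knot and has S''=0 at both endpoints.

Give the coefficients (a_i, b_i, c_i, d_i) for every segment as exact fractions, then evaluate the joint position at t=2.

  seg 0: a=-3 b=9/4 c=0 d=-1/4
  seg 1: a=-1 b=3/2 c=-3/4 d=1/8
S(2) = -1/8

Δ: Δ0=2, Δ1=1/2
row 1: diag=6, rhs=-9; c'=1/3, d'=-3/2
back: M1=-3/2
M: M0=0, M1=-3/2, M2=0
seg 0: a=-3, c=M0/2=0, d=(M1−M0)/(6·1)=-1/4, b=Δ0−h0·(2M0+M1)/6=9/4
seg 1: a=-1, c=M1/2=-3/4, d=(M2−M1)/(6·2)=1/8, b=Δ1−h1·(2M1+M2)/6=3/2
t_q=2 → seg 1, τ=1; S=-1+3/2·τ+-3/4·τ²+1/8·τ³=-1/8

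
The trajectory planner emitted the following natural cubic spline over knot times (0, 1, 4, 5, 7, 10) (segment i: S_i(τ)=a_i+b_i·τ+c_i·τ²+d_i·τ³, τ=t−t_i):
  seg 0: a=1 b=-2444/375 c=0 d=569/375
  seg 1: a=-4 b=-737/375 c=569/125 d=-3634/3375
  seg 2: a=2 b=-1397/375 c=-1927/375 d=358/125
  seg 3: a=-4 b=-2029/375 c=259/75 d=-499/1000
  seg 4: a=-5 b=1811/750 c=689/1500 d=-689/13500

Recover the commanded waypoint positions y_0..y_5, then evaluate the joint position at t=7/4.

y_0=1 y_1=-4 y_2=2 y_3=-4 y_4=-5 y_5=5
S(7/4) = -13471/4000

y_0 = S_0(0) = a_0 = 1
y_1 = S_1(0) = a_1 = -4
y_2 = S_2(0) = a_2 = 2
y_3 = S_3(0) = a_3 = -4
y_4 = S_4(0) = a_4 = -5
y_5 = S_4(3) = 5
t_q=7/4 is in segment 1 (τ=3/4); S_1(τ)=-13471/4000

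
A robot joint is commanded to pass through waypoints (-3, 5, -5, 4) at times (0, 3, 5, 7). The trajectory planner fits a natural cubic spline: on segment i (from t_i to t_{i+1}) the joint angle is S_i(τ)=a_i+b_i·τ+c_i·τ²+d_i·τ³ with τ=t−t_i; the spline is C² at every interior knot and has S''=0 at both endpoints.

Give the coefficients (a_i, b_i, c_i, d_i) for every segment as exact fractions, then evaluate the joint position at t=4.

Δ: Δ0=8/3, Δ1=-5, Δ2=9/2
row 1: diag=10, rhs=-46; c'=1/5, d'=-23/5
row 2: denom=8−2·1/5=38/5; d'=(57−2·-23/5)/(38/5)=331/38
back: M2=331/38
back: M1=-23/5−1/5·331/38=-241/38
M: M0=0, M1=-241/38, M2=331/38, M3=0
seg 0: a=-3, c=M0/2=0, d=(M1−M0)/(6·3)=-241/684, b=Δ0−h0·(2M0+M1)/6=1331/228
seg 1: a=5, c=M1/2=-241/76, d=(M2−M1)/(6·2)=143/114, b=Δ1−h1·(2M1+M2)/6=-419/114
seg 2: a=-5, c=M2/2=331/76, d=(M3−M2)/(6·2)=-331/456, b=Δ2−h2·(2M2+M3)/6=-149/114
t_q=4 → seg 1, τ=1; S=5+-419/114·τ+-241/76·τ²+143/114·τ³=-45/76

  seg 0: a=-3 b=1331/228 c=0 d=-241/684
  seg 1: a=5 b=-419/114 c=-241/76 d=143/114
  seg 2: a=-5 b=-149/114 c=331/76 d=-331/456
S(4) = -45/76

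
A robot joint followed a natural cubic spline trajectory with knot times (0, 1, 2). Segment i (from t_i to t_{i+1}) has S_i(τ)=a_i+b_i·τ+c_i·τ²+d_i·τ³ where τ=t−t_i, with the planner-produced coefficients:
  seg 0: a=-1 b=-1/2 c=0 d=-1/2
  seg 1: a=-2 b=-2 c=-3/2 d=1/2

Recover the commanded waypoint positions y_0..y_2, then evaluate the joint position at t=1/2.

y_0 = S_0(0) = a_0 = -1
y_1 = S_1(0) = a_1 = -2
y_2 = S_1(1) = -5
t_q=1/2 is in segment 0 (τ=1/2); S_0(τ)=-21/16

y_0=-1 y_1=-2 y_2=-5
S(1/2) = -21/16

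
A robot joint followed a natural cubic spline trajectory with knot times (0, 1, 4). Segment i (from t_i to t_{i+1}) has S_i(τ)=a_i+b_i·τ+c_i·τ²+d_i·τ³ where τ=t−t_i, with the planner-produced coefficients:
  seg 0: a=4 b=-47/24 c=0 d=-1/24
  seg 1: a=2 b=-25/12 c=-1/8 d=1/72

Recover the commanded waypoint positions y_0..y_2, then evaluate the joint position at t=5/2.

y_0=4 y_1=2 y_2=-5
S(5/2) = -87/64

y_0 = S_0(0) = a_0 = 4
y_1 = S_1(0) = a_1 = 2
y_2 = S_1(3) = -5
t_q=5/2 is in segment 1 (τ=3/2); S_1(τ)=-87/64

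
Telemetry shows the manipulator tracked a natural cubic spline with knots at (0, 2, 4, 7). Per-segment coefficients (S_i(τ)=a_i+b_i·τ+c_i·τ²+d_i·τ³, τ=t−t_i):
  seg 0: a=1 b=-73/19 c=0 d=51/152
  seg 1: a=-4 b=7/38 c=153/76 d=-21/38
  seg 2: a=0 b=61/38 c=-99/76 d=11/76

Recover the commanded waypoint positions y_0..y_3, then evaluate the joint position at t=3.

y_0=1 y_1=-4 y_2=0 y_3=-3
S(3) = -179/76

y_0 = S_0(0) = a_0 = 1
y_1 = S_1(0) = a_1 = -4
y_2 = S_2(0) = a_2 = 0
y_3 = S_2(3) = -3
t_q=3 is in segment 1 (τ=1); S_1(τ)=-179/76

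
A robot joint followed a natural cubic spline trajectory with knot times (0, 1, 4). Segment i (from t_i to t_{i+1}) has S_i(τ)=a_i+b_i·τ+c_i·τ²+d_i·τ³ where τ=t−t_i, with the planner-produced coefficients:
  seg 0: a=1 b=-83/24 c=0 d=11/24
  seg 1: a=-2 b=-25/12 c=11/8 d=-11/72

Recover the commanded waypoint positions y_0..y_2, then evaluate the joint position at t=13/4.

y_0 = S_0(0) = a_0 = 1
y_1 = S_1(0) = a_1 = -2
y_2 = S_1(3) = 0
t_q=13/4 is in segment 1 (τ=9/4); S_1(τ)=-751/512

y_0=1 y_1=-2 y_2=0
S(13/4) = -751/512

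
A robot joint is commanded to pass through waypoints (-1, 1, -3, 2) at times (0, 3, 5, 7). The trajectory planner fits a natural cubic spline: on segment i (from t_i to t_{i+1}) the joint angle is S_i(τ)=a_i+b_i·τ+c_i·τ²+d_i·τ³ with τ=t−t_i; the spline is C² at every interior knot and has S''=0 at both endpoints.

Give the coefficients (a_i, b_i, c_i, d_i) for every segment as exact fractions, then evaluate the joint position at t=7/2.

Δ: Δ0=2/3, Δ1=-2, Δ2=5/2
row 1: diag=10, rhs=-16; c'=1/5, d'=-8/5
row 2: denom=8−2·1/5=38/5; d'=(27−2·-8/5)/(38/5)=151/38
back: M2=151/38
back: M1=-8/5−1/5·151/38=-91/38
M: M0=0, M1=-91/38, M2=151/38, M3=0
seg 0: a=-1, c=M0/2=0, d=(M1−M0)/(6·3)=-91/684, b=Δ0−h0·(2M0+M1)/6=425/228
seg 1: a=1, c=M1/2=-91/76, d=(M2−M1)/(6·2)=121/228, b=Δ1−h1·(2M1+M2)/6=-197/114
seg 2: a=-3, c=M2/2=151/76, d=(M3−M2)/(6·2)=-151/456, b=Δ2−h2·(2M2+M3)/6=-17/114
t_q=7/2 → seg 1, τ=1/2; S=1+-197/114·τ+-91/76·τ²+121/228·τ³=-59/608

  seg 0: a=-1 b=425/228 c=0 d=-91/684
  seg 1: a=1 b=-197/114 c=-91/76 d=121/228
  seg 2: a=-3 b=-17/114 c=151/76 d=-151/456
S(7/2) = -59/608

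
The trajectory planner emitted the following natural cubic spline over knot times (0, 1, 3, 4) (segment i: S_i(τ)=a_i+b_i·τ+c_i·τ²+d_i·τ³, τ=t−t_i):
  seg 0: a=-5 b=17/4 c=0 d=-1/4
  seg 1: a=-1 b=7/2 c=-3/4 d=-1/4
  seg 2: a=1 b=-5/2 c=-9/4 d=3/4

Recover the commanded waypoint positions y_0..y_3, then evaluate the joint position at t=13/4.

y_0 = S_0(0) = a_0 = -5
y_1 = S_1(0) = a_1 = -1
y_2 = S_2(0) = a_2 = 1
y_3 = S_2(1) = -3
t_q=13/4 is in segment 2 (τ=1/4); S_2(τ)=63/256

y_0=-5 y_1=-1 y_2=1 y_3=-3
S(13/4) = 63/256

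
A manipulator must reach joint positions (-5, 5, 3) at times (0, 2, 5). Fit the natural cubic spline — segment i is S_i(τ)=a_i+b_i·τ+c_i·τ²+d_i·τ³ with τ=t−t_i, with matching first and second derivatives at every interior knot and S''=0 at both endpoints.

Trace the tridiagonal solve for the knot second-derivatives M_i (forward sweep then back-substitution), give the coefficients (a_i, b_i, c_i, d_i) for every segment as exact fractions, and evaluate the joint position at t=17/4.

Δ: Δ0=5, Δ1=-2/3
row 1: diag=10, rhs=-34; c'=3/10, d'=-17/5
back: M1=-17/5
M: M0=0, M1=-17/5, M2=0
seg 0: a=-5, c=M0/2=0, d=(M1−M0)/(6·2)=-17/60, b=Δ0−h0·(2M0+M1)/6=92/15
seg 1: a=5, c=M1/2=-17/10, d=(M2−M1)/(6·3)=17/90, b=Δ1−h1·(2M1+M2)/6=41/15
t_q=17/4 → seg 1, τ=9/4; S=5+41/15·τ+-17/10·τ²+17/90·τ³=601/128

  seg 0: a=-5 b=92/15 c=0 d=-17/60
  seg 1: a=5 b=41/15 c=-17/10 d=17/90
S(17/4) = 601/128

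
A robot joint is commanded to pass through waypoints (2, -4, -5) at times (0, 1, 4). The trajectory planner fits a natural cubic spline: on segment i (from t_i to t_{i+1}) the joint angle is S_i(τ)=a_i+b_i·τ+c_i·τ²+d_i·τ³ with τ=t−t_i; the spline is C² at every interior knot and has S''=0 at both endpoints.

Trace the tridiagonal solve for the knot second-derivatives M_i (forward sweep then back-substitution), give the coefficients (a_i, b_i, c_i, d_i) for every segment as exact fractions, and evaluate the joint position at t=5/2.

  seg 0: a=2 b=-161/24 c=0 d=17/24
  seg 1: a=-4 b=-55/12 c=17/8 d=-17/72
S(5/2) = -441/64

Δ: Δ0=-6, Δ1=-1/3
row 1: diag=8, rhs=34; c'=3/8, d'=17/4
back: M1=17/4
M: M0=0, M1=17/4, M2=0
seg 0: a=2, c=M0/2=0, d=(M1−M0)/(6·1)=17/24, b=Δ0−h0·(2M0+M1)/6=-161/24
seg 1: a=-4, c=M1/2=17/8, d=(M2−M1)/(6·3)=-17/72, b=Δ1−h1·(2M1+M2)/6=-55/12
t_q=5/2 → seg 1, τ=3/2; S=-4+-55/12·τ+17/8·τ²+-17/72·τ³=-441/64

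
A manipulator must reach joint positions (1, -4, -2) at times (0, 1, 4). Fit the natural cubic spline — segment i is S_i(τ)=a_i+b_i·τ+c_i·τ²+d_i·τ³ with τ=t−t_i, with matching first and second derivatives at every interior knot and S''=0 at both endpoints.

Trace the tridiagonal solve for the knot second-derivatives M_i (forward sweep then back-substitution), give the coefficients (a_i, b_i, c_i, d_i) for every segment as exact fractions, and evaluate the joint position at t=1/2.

  seg 0: a=1 b=-137/24 c=0 d=17/24
  seg 1: a=-4 b=-43/12 c=17/8 d=-17/72
S(1/2) = -113/64

Δ: Δ0=-5, Δ1=2/3
row 1: diag=8, rhs=34; c'=3/8, d'=17/4
back: M1=17/4
M: M0=0, M1=17/4, M2=0
seg 0: a=1, c=M0/2=0, d=(M1−M0)/(6·1)=17/24, b=Δ0−h0·(2M0+M1)/6=-137/24
seg 1: a=-4, c=M1/2=17/8, d=(M2−M1)/(6·3)=-17/72, b=Δ1−h1·(2M1+M2)/6=-43/12
t_q=1/2 → seg 0, τ=1/2; S=1+-137/24·τ+0·τ²+17/24·τ³=-113/64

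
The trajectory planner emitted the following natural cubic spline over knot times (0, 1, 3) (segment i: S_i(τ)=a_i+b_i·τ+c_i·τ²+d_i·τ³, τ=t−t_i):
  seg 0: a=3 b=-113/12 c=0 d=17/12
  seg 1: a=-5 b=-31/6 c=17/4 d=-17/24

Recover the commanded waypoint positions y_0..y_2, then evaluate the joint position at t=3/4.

y_0=3 y_1=-5 y_2=-4
S(3/4) = -887/256

y_0 = S_0(0) = a_0 = 3
y_1 = S_1(0) = a_1 = -5
y_2 = S_1(2) = -4
t_q=3/4 is in segment 0 (τ=3/4); S_0(τ)=-887/256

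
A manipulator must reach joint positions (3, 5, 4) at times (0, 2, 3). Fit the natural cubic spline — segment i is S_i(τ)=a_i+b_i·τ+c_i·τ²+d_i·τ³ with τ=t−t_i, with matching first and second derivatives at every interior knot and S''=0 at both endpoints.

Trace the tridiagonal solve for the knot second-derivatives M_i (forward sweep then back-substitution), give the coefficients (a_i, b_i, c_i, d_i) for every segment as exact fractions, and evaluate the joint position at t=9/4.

Δ: Δ0=1, Δ1=-1
row 1: diag=6, rhs=-12; c'=1/6, d'=-2
back: M1=-2
M: M0=0, M1=-2, M2=0
seg 0: a=3, c=M0/2=0, d=(M1−M0)/(6·2)=-1/6, b=Δ0−h0·(2M0+M1)/6=5/3
seg 1: a=5, c=M1/2=-1, d=(M2−M1)/(6·1)=1/3, b=Δ1−h1·(2M1+M2)/6=-1/3
t_q=9/4 → seg 1, τ=1/4; S=5+-1/3·τ+-1·τ²+1/3·τ³=311/64

  seg 0: a=3 b=5/3 c=0 d=-1/6
  seg 1: a=5 b=-1/3 c=-1 d=1/3
S(9/4) = 311/64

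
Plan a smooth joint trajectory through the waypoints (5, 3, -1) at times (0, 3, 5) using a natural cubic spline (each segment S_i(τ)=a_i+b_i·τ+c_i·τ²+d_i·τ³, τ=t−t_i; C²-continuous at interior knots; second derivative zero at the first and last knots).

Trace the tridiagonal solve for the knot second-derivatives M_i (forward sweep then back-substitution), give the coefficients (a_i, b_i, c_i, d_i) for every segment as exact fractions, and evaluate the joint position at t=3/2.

  seg 0: a=5 b=-4/15 c=0 d=-2/45
  seg 1: a=3 b=-22/15 c=-2/5 d=1/15
S(3/2) = 89/20

Δ: Δ0=-2/3, Δ1=-2
row 1: diag=10, rhs=-8; c'=1/5, d'=-4/5
back: M1=-4/5
M: M0=0, M1=-4/5, M2=0
seg 0: a=5, c=M0/2=0, d=(M1−M0)/(6·3)=-2/45, b=Δ0−h0·(2M0+M1)/6=-4/15
seg 1: a=3, c=M1/2=-2/5, d=(M2−M1)/(6·2)=1/15, b=Δ1−h1·(2M1+M2)/6=-22/15
t_q=3/2 → seg 0, τ=3/2; S=5+-4/15·τ+0·τ²+-2/45·τ³=89/20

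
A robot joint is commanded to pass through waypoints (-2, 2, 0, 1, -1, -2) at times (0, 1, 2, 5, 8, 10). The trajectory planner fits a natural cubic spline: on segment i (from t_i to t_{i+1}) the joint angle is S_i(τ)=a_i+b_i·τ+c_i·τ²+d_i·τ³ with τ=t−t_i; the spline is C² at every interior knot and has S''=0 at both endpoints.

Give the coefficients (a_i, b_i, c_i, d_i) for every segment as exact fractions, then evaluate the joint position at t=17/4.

Δ: Δ0=4, Δ1=-2, Δ2=1/3, Δ3=-2/3, Δ4=-1/2
row 1: diag=4, rhs=-36; c'=1/4, d'=-9
row 2: denom=8−1·1/4=31/4; d'=(14−1·-9)/(31/4)=92/31
row 3: denom=12−3·12/31=336/31; d'=(-6−3·92/31)/(336/31)=-11/8
row 4: denom=10−3·31/112=1027/112; d'=(1−3·-11/8)/(1027/112)=574/1027
back: M4=574/1027
back: M3=-11/8−31/112·574/1027=-1571/1027
back: M2=92/31−12/31·-1571/1027=3656/1027
back: M1=-9−1/4·3656/1027=-10157/1027
M: M0=0, M1=-10157/1027, M2=3656/1027, M3=-1571/1027, M4=574/1027, M5=0
seg 0: a=-2, c=M0/2=0, d=(M1−M0)/(6·1)=-10157/6162, b=Δ0−h0·(2M0+M1)/6=34805/6162
seg 1: a=2, c=M1/2=-10157/2054, d=(M2−M1)/(6·1)=13813/6162, b=Δ1−h1·(2M1+M2)/6=2167/3081
seg 2: a=0, c=M2/2=1828/1027, d=(M3−M2)/(6·3)=-5227/18486, b=Δ2−h2·(2M2+M3)/6=-15169/6162
seg 3: a=1, c=M3/2=-1571/2054, d=(M4−M3)/(6·3)=55/474, b=Δ3−h3·(2M3+M4)/6=1798/3081
seg 4: a=-1, c=M4/2=287/1027, d=(M5−M4)/(6·2)=-287/6162, b=Δ4−h4·(2M4+M5)/6=-5377/6162
t_q=17/4 → seg 2, τ=9/4; S=0+-15169/6162·τ+1828/1027·τ²+-5227/18486·τ³=33045/131456

  seg 0: a=-2 b=34805/6162 c=0 d=-10157/6162
  seg 1: a=2 b=2167/3081 c=-10157/2054 d=13813/6162
  seg 2: a=0 b=-15169/6162 c=1828/1027 d=-5227/18486
  seg 3: a=1 b=1798/3081 c=-1571/2054 d=55/474
  seg 4: a=-1 b=-5377/6162 c=287/1027 d=-287/6162
S(17/4) = 33045/131456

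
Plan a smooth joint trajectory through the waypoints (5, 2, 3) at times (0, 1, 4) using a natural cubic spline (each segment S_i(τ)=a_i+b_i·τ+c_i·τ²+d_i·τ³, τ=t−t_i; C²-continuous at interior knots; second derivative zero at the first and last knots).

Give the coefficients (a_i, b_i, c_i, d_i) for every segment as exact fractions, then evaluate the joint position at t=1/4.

Δ: Δ0=-3, Δ1=1/3
row 1: diag=8, rhs=20; c'=3/8, d'=5/2
back: M1=5/2
M: M0=0, M1=5/2, M2=0
seg 0: a=5, c=M0/2=0, d=(M1−M0)/(6·1)=5/12, b=Δ0−h0·(2M0+M1)/6=-41/12
seg 1: a=2, c=M1/2=5/4, d=(M2−M1)/(6·3)=-5/36, b=Δ1−h1·(2M1+M2)/6=-13/6
t_q=1/4 → seg 0, τ=1/4; S=5+-41/12·τ+0·τ²+5/12·τ³=1063/256

  seg 0: a=5 b=-41/12 c=0 d=5/12
  seg 1: a=2 b=-13/6 c=5/4 d=-5/36
S(1/4) = 1063/256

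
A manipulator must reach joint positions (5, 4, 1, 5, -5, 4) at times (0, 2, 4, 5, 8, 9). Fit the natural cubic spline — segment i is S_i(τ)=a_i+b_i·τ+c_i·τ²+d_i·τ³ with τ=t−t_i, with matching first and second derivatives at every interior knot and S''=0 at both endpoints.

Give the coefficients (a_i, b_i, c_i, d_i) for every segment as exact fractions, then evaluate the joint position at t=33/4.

Δ: Δ0=-1/2, Δ1=-3/2, Δ2=4, Δ3=-10/3, Δ4=9
row 1: diag=8, rhs=-6; c'=1/4, d'=-3/4
row 2: denom=6−2·1/4=11/2; d'=(33−2·-3/4)/(11/2)=69/11
row 3: denom=8−1·2/11=86/11; d'=(-44−1·69/11)/(86/11)=-553/86
row 4: denom=8−3·33/86=589/86; d'=(74−3·-553/86)/(589/86)=8023/589
back: M4=8023/589
back: M3=-553/86−33/86·8023/589=-6866/589
back: M2=69/11−2/11·-6866/589=4943/589
back: M1=-3/4−1/4·4943/589=-3355/1178
M: M0=0, M1=-3355/1178, M2=4943/589, M3=-6866/589, M4=8023/589, M5=0
seg 0: a=5, c=M0/2=0, d=(M1−M0)/(6·2)=-3355/14136, b=Δ0−h0·(2M0+M1)/6=794/1767
seg 1: a=4, c=M1/2=-3355/2356, d=(M2−M1)/(6·2)=13241/14136, b=Δ1−h1·(2M1+M2)/6=-8477/3534
seg 2: a=1, c=M2/2=4943/1178, d=(M3−M2)/(6·1)=-11809/3534, b=Δ2−h2·(2M2+M3)/6=5558/1767
seg 3: a=5, c=M3/2=-3433/589, d=(M4−M3)/(6·3)=4963/3534, b=Δ3−h3·(2M3+M4)/6=5347/3534
seg 4: a=-5, c=M4/2=8023/1178, d=(M5−M4)/(6·1)=-8023/3534, b=Δ4−h4·(2M4+M5)/6=7880/1767
t_q=33/4 → seg 4, τ=1/4; S=-5+7880/1767·τ+8023/1178·τ²+-8023/3534·τ³=-263489/75392

  seg 0: a=5 b=794/1767 c=0 d=-3355/14136
  seg 1: a=4 b=-8477/3534 c=-3355/2356 d=13241/14136
  seg 2: a=1 b=5558/1767 c=4943/1178 d=-11809/3534
  seg 3: a=5 b=5347/3534 c=-3433/589 d=4963/3534
  seg 4: a=-5 b=7880/1767 c=8023/1178 d=-8023/3534
S(33/4) = -263489/75392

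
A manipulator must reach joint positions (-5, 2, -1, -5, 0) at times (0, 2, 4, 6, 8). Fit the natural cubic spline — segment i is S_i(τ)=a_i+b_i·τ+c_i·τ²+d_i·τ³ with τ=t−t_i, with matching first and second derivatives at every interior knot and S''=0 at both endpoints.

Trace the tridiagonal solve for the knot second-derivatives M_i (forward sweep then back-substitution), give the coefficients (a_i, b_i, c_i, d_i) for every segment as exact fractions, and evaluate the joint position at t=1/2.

Δ: Δ0=7/2, Δ1=-3/2, Δ2=-2, Δ3=5/2
row 1: diag=8, rhs=-30; c'=1/4, d'=-15/4
row 2: denom=8−2·1/4=15/2; d'=(-3−2·-15/4)/(15/2)=3/5
row 3: denom=8−2·4/15=112/15; d'=(27−2·3/5)/(112/15)=387/112
back: M3=387/112
back: M2=3/5−4/15·387/112=-9/28
back: M1=-15/4−1/4·-9/28=-411/112
M: M0=0, M1=-411/112, M2=-9/28, M3=387/112, M4=0
seg 0: a=-5, c=M0/2=0, d=(M1−M0)/(6·2)=-137/448, b=Δ0−h0·(2M0+M1)/6=529/112
seg 1: a=2, c=M1/2=-411/224, d=(M2−M1)/(6·2)=125/448, b=Δ1−h1·(2M1+M2)/6=59/56
seg 2: a=-1, c=M2/2=-9/56, d=(M3−M2)/(6·2)=141/448, b=Δ2−h2·(2M2+M3)/6=-47/16
seg 3: a=-5, c=M3/2=387/224, d=(M4−M3)/(6·2)=-129/448, b=Δ3−h3·(2M3+M4)/6=11/56
t_q=1/2 → seg 0, τ=1/2; S=-5+529/112·τ+0·τ²+-137/448·τ³=-9593/3584

  seg 0: a=-5 b=529/112 c=0 d=-137/448
  seg 1: a=2 b=59/56 c=-411/224 d=125/448
  seg 2: a=-1 b=-47/16 c=-9/56 d=141/448
  seg 3: a=-5 b=11/56 c=387/224 d=-129/448
S(1/2) = -9593/3584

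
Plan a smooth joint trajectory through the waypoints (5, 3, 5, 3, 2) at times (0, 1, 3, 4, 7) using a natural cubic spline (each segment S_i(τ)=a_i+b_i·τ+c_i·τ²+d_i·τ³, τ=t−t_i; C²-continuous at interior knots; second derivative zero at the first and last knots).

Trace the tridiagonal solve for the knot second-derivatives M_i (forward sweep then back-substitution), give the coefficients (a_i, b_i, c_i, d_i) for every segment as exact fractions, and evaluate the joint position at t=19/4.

  seg 0: a=5 b=-2077/750 c=0 d=577/750
  seg 1: a=3 b=-173/375 c=577/250 d=-1183/1500
  seg 2: a=5 b=-52/75 c=-303/125 d=419/375
  seg 3: a=3 b=-821/375 c=116/125 d=-116/1125
S(19/4) = 3673/2000

Δ: Δ0=-2, Δ1=1, Δ2=-2, Δ3=-1/3
row 1: diag=6, rhs=18; c'=1/3, d'=3
row 2: denom=6−2·1/3=16/3; d'=(-18−2·3)/(16/3)=-9/2
row 3: denom=8−1·3/16=125/16; d'=(10−1·-9/2)/(125/16)=232/125
back: M3=232/125
back: M2=-9/2−3/16·232/125=-606/125
back: M1=3−1/3·-606/125=577/125
M: M0=0, M1=577/125, M2=-606/125, M3=232/125, M4=0
seg 0: a=5, c=M0/2=0, d=(M1−M0)/(6·1)=577/750, b=Δ0−h0·(2M0+M1)/6=-2077/750
seg 1: a=3, c=M1/2=577/250, d=(M2−M1)/(6·2)=-1183/1500, b=Δ1−h1·(2M1+M2)/6=-173/375
seg 2: a=5, c=M2/2=-303/125, d=(M3−M2)/(6·1)=419/375, b=Δ2−h2·(2M2+M3)/6=-52/75
seg 3: a=3, c=M3/2=116/125, d=(M4−M3)/(6·3)=-116/1125, b=Δ3−h3·(2M3+M4)/6=-821/375
t_q=19/4 → seg 3, τ=3/4; S=3+-821/375·τ+116/125·τ²+-116/1125·τ³=3673/2000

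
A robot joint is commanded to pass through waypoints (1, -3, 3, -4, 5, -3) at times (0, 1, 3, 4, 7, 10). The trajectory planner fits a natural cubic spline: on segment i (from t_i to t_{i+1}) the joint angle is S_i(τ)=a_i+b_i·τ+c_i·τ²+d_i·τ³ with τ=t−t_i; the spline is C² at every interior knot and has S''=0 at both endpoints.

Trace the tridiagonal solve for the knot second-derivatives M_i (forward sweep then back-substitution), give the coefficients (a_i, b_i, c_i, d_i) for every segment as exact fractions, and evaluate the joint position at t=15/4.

Δ: Δ0=-4, Δ1=3, Δ2=-7, Δ3=3, Δ4=-8/3
row 1: diag=6, rhs=42; c'=1/3, d'=7
row 2: denom=6−2·1/3=16/3; d'=(-60−2·7)/(16/3)=-111/8
row 3: denom=8−1·3/16=125/16; d'=(60−1·-111/8)/(125/16)=1182/125
row 4: denom=12−3·48/125=1356/125; d'=(-34−3·1182/125)/(1356/125)=-1949/339
back: M4=-1949/339
back: M3=1182/125−48/125·-1949/339=1318/113
back: M2=-111/8−3/16·1318/113=-1815/113
back: M1=7−1/3·-1815/113=1396/113
M: M0=0, M1=1396/113, M2=-1815/113, M3=1318/113, M4=-1949/339, M5=0
seg 0: a=1, c=M0/2=0, d=(M1−M0)/(6·1)=698/339, b=Δ0−h0·(2M0+M1)/6=-2054/339
seg 1: a=-3, c=M1/2=698/113, d=(M2−M1)/(6·2)=-3211/1356, b=Δ1−h1·(2M1+M2)/6=40/339
seg 2: a=3, c=M2/2=-1815/226, d=(M3−M2)/(6·1)=3133/678, b=Δ2−h2·(2M2+M3)/6=-1217/339
seg 3: a=-4, c=M3/2=659/113, d=(M4−M3)/(6·3)=-5903/6102, b=Δ3−h3·(2M3+M4)/6=-3925/678
seg 4: a=5, c=M4/2=-1949/678, d=(M5−M4)/(6·3)=1949/6102, b=Δ4−h4·(2M4+M5)/6=1045/339
t_q=15/4 → seg 2, τ=3/4; S=3+-1217/339·τ+-1815/226·τ²+3133/678·τ³=-32695/14464

  seg 0: a=1 b=-2054/339 c=0 d=698/339
  seg 1: a=-3 b=40/339 c=698/113 d=-3211/1356
  seg 2: a=3 b=-1217/339 c=-1815/226 d=3133/678
  seg 3: a=-4 b=-3925/678 c=659/113 d=-5903/6102
  seg 4: a=5 b=1045/339 c=-1949/678 d=1949/6102
S(15/4) = -32695/14464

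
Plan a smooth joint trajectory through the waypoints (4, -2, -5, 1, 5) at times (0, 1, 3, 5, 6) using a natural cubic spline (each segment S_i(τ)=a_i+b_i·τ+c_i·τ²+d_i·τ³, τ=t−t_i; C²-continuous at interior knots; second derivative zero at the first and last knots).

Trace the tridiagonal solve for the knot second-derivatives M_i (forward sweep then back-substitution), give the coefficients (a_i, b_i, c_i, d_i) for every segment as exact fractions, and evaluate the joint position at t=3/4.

  seg 0: a=4 b=-397/60 c=0 d=37/60
  seg 1: a=-2 b=-143/30 c=37/20 d=-13/120
  seg 2: a=-5 b=4/3 c=6/5 d=-11/60
  seg 3: a=1 b=59/15 c=1/10 d=-1/30
S(3/4) = -899/1280

Δ: Δ0=-6, Δ1=-3/2, Δ2=3, Δ3=4
row 1: diag=6, rhs=27; c'=1/3, d'=9/2
row 2: denom=8−2·1/3=22/3; d'=(27−2·9/2)/(22/3)=27/11
row 3: denom=6−2·3/11=60/11; d'=(6−2·27/11)/(60/11)=1/5
back: M3=1/5
back: M2=27/11−3/11·1/5=12/5
back: M1=9/2−1/3·12/5=37/10
M: M0=0, M1=37/10, M2=12/5, M3=1/5, M4=0
seg 0: a=4, c=M0/2=0, d=(M1−M0)/(6·1)=37/60, b=Δ0−h0·(2M0+M1)/6=-397/60
seg 1: a=-2, c=M1/2=37/20, d=(M2−M1)/(6·2)=-13/120, b=Δ1−h1·(2M1+M2)/6=-143/30
seg 2: a=-5, c=M2/2=6/5, d=(M3−M2)/(6·2)=-11/60, b=Δ2−h2·(2M2+M3)/6=4/3
seg 3: a=1, c=M3/2=1/10, d=(M4−M3)/(6·1)=-1/30, b=Δ3−h3·(2M3+M4)/6=59/15
t_q=3/4 → seg 0, τ=3/4; S=4+-397/60·τ+0·τ²+37/60·τ³=-899/1280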